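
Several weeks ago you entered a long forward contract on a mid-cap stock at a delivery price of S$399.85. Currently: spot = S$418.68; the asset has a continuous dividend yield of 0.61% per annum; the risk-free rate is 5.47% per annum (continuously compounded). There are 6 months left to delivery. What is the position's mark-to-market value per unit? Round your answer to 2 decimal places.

Current fair forward for the remaining 6 months: F = S·e^((r − q)·T), (r − q) = 0.0547 − 0.0061 = 0.0486
F = 418.68 · e^(0.0486 × 6/12) = 418.68 × 1.024598 = 428.9787
Value of long forward = (F − K)·e^(−rT) = (428.9787 − 399.85) · e^(−0.0547·6/12)
= 29.1287 × 0.973021 = 28.34

S$28.34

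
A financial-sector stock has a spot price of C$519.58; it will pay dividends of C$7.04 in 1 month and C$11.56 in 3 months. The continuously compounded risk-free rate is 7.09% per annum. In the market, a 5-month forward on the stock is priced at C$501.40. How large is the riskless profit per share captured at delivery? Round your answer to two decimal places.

PV(dividends) I = 7.04·e^(−0.0709·1/12) + 11.56·e^(−0.0709·3/12) = 18.3554
Fair forward F* = (S − I)·e^(rT) = (519.58 − 18.3554)·e^0.029542 = 501.2246 × 1.029983 = 516.2528
Market C$501.40 < fair 516.2528: forward underpriced → reverse cash-and-carry (short the stock, invest proceeds at r, pay the dividends, go long the forward).
Profit at T = |F_mkt − F*| = |501.40 − 516.2528| = C$14.85 per share

C$14.85 per share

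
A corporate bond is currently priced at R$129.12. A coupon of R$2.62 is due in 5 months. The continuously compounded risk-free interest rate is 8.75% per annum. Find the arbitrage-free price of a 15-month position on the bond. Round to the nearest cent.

PV(coupons) I = 2.62·e^(−0.0875·5/12)
I = 2.5262
F = (S − I)·e^(rT) = (129.12 − 2.5262) · e^(0.0875·15/12)
= 126.5938 · e^0.109375 = 126.5938 × 1.115581 = R$141.23

R$141.23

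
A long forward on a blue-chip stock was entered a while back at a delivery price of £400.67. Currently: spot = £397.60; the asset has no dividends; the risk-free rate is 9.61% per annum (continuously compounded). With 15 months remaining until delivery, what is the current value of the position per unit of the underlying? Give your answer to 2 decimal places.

£42.28

Current fair forward for the remaining 15 months: F = S·e^(r·T), r = 0.0961
F = 397.60 · e^(0.0961 × 15/12) = 397.60 × 1.127638 = 448.3489
Value of long forward = (F − K)·e^(−rT) = (448.3489 − 400.67) · e^(−0.0961·15/12)
= 47.6789 × 0.886810 = 42.28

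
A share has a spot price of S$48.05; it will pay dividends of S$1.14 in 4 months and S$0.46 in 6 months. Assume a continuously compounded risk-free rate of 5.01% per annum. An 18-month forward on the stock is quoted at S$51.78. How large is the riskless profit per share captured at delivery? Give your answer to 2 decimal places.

PV(dividends) I = 1.14·e^(−0.0501·4/12) + 0.46·e^(−0.0501·6/12) = 1.5697
Fair forward F* = (S − I)·e^(rT) = (48.05 − 1.5697)·e^0.075150 = 46.4803 × 1.078046 = 50.1079
Market S$51.78 > fair 50.1079: forward overpriced → cash-and-carry (borrow at r, buy the stock and collect the dividends, short the forward).
Profit at T = |F_mkt − F*| = |51.78 − 50.1079| = S$1.67 per share

S$1.67 per share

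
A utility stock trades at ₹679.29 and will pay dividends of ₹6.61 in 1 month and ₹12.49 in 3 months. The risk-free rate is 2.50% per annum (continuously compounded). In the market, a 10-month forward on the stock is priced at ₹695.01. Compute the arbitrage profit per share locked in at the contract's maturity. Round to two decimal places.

₹20.83 per share

PV(dividends) I = 6.61·e^(−0.0250·1/12) + 12.49·e^(−0.0250·3/12) = 19.0084
Fair forward F* = (S − I)·e^(rT) = (679.29 − 19.0084)·e^0.020833 = 660.2816 × 1.021052 = 674.1818
Market ₹695.01 > fair 674.1818: forward overpriced → cash-and-carry (borrow at r, buy the stock and collect the dividends, short the forward).
Profit at T = |F_mkt − F*| = |695.01 − 674.1818| = ₹20.83 per share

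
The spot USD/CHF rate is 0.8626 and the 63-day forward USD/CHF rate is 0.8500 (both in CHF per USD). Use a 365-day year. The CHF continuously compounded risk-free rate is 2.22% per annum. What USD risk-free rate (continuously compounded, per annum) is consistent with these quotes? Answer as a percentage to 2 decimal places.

10.75%

F = S·e^((r_CHF − r_USD)T) ⇒ r_USD = r_CHF − ln(F/S)/T
ln(0.8500/0.8626) = -0.014715; /(63/365) = -0.085254
r_USD = 0.0222 + 0.085254 = 0.107454
r_USD = 10.75%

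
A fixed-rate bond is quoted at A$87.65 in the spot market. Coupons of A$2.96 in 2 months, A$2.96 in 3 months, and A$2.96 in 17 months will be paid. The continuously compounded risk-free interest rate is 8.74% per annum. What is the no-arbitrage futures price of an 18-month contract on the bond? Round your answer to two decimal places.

PV(coupons) I = 2.96·e^(−0.0874·2/12) + 2.96·e^(−0.0874·3/12) + 2.96·e^(−0.0874·17/12)
I = 2.9172 + 2.8960 + 2.6153 = 8.4285
F = (S − I)·e^(rT) = (87.65 − 8.4285) · e^(0.0874·18/12)
= 79.2215 · e^0.131100 = 79.2215 × 1.140082 = A$90.32

A$90.32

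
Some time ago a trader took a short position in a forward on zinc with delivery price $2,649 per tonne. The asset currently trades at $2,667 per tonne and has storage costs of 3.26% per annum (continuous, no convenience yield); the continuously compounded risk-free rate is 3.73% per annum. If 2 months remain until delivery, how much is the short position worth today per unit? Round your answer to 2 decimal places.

-$48.95 per tonne

Current fair forward for the remaining 2 months: F = S·e^((r + u)·T), (r + u) = 0.0373 + 0.0326 = 0.0699
F = 2667 · e^(0.0699 × 2/12) = 2667 × 1.01171813 = 2698.2523
Value of long forward = (F − K)·e^(−rT) = (2698.2523 − 2649) · e^(−0.0373·2/12)
= 49.2523 × 0.99380262 = 48.95
Short position value = −(long value) = -$48.95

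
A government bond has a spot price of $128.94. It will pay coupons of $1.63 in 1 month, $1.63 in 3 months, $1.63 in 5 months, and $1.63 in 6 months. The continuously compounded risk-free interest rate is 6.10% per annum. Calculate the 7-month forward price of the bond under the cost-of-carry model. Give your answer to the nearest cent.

$126.98

PV(coupons) I = 1.63·e^(−0.0610·1/12) + 1.63·e^(−0.0610·3/12) + 1.63·e^(−0.0610·5/12) + 1.63·e^(−0.0610·6/12)
I = 1.6217 + 1.6053 + 1.5891 + 1.5810 = 6.3971
F = (S − I)·e^(rT) = (128.94 − 6.3971) · e^(0.0610·7/12)
= 122.5429 · e^0.035583 = 122.5429 × 1.036224 = $126.98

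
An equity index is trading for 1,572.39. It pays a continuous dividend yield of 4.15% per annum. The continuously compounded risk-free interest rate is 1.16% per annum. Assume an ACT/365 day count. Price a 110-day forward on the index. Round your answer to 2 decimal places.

F = S·e^((r − q)T) = 1572.39 · e^((0.0116 − 0.0415) × 110/365)
= 1572.39 · e^-0.00901096 = 1572.39 × 0.99102952
F = 1,558.28

1,558.28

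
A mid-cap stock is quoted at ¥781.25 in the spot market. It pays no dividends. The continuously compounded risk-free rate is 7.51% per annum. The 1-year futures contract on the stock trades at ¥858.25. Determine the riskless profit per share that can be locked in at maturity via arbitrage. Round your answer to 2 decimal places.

Fair futures: F* = S·e^(carry·T), with carry = r = 0.0751
F* = 781.25 · e^(0.0751 × 1) = 781.25 · e^0.075100 = 781.25 × 1.077992 = ¥842.1813
Market ¥858.25 > fair ¥842.1813: forward overpriced → cash-and-carry (buy spot, short the forward).
At maturity, profit = |F_mkt − F*| = |858.25 − 842.1813| = ¥16.07 per share

¥16.07 per share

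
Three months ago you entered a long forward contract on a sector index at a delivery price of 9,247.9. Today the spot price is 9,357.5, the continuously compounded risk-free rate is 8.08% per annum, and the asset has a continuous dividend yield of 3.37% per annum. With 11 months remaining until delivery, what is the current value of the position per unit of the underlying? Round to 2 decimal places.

Current fair forward for the remaining 11 months: F = S·e^((r − q)·T), (r − q) = 0.0808 − 0.0337 = 0.0471
F = 9357.5 · e^(0.0471 × 11/12) = 9357.5 × 1.04412060 = 9770.3585
Value of long forward = (F − K)·e^(−rT) = (9770.3585 − 9247.9) · e^(−0.0808·11/12)
= 522.4585 × 0.92860978 = 485.16

485.16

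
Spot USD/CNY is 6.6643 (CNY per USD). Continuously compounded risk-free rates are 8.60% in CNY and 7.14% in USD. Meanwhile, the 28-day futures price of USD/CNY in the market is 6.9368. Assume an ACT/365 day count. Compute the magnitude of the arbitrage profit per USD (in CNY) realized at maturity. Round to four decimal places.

Fair futures: F* = S·e^(carry·T), with carry = (r_CNY − r_USD) = 0.0860 − 0.0714 = 0.0146
F* = 6.6643 · e^(0.0146 × 28/365) = 6.6643 · e^0.001120 = 6.6643 × 1.001121 = 6.6718
Market 6.9368 > fair 6.6718: forward overpriced → cash-and-carry (buy spot, short the forward).
At maturity, profit = |F_mkt − F*| = |6.9368 − 6.6718| = 0.2650 per USD (in CNY)

0.2650 per USD (in CNY)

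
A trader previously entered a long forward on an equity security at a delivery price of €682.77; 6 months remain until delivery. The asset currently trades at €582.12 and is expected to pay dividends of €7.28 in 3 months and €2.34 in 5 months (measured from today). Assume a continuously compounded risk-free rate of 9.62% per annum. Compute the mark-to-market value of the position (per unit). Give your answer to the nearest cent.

PV(remaining dividends) I = 7.28·e^(−0.0962·3/12) + 2.34·e^(−0.0962·5/12) = 9.3551
Current forward F = (S − I)·e^(rT) = (582.12 − 9.3551)·e^(0.0962·6/12) = 572.7649 × 1.049276 = 600.9885
Value (long) = (F − K)·e^(−rT) = (600.9885 − 682.77) × 0.953038 = -77.9409
Value = -€77.94

-€77.94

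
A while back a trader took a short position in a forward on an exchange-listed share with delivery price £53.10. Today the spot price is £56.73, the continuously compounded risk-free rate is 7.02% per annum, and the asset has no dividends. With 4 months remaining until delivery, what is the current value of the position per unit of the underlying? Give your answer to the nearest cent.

Current fair forward for the remaining 4 months: F = S·e^(r·T), r = 0.0702
F = 56.73 · e^(0.0702 × 4/12) = 56.73 × 1.023676 = 58.0731
Value of long forward = (F − K)·e^(−rT) = (58.0731 − 53.10) · e^(−0.0702·4/12)
= 4.9731 × 0.976872 = 4.86
Short position value = −(long value) = -£4.86

-£4.86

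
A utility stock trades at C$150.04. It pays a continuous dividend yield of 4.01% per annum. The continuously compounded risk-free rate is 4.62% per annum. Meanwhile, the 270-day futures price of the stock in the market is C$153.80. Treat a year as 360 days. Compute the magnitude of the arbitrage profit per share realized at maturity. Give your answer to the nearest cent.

C$3.07 per share

Fair futures: F* = S·e^(carry·T), with carry = (r − q) = 0.0462 − 0.0401 = 0.0061
F* = 150.04 · e^(0.0061 × 270/360) = 150.04 · e^0.004575 = 150.04 × 1.004585 = C$150.7279
Market C$153.80 > fair C$150.7279: forward overpriced → cash-and-carry (buy spot, short the forward).
At maturity, profit = |F_mkt − F*| = |153.80 − 150.7279| = C$3.07 per share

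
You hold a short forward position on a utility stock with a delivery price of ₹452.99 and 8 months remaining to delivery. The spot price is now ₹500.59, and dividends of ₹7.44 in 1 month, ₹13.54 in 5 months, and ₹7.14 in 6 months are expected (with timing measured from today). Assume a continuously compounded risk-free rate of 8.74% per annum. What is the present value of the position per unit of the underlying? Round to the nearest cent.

-₹45.96

PV(remaining dividends) I = 7.44·e^(−0.0874·1/12) + 13.54·e^(−0.0874·5/12) + 7.14·e^(−0.0874·6/12) = 27.2765
Current forward F = (S − I)·e^(rT) = (500.59 − 27.2765)·e^(0.0874·8/12) = 473.3135 × 1.059998 = 501.7114
Value (long) = (F − K)·e^(−rT) = (501.7114 − 452.99) × 0.943398 = 45.9637
Short position value = −(long value) = -₹45.96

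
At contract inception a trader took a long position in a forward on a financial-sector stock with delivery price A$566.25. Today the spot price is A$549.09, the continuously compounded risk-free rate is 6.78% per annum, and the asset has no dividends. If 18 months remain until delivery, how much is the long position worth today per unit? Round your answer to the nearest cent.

A$37.60

Current fair forward for the remaining 18 months: F = S·e^(r·T), r = 0.0678
F = 549.09 · e^(0.0678 × 18/12) = 549.09 × 1.107051 = 607.8706
Value of long forward = (F − K)·e^(−rT) = (607.8706 − 566.25) · e^(−0.0678·18/12)
= 41.6206 × 0.903301 = 37.60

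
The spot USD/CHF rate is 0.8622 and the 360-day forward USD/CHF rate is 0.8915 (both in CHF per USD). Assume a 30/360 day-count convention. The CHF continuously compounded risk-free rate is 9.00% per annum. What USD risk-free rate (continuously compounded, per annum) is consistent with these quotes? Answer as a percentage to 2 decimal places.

F = S·e^((r_CHF − r_USD)T) ⇒ r_USD = r_CHF − ln(F/S)/T
ln(0.8915/0.8622) = 0.033418; /(360/360) = 0.033418
r_USD = 0.0900 − 0.033418 = 0.056582
r_USD = 5.66%

5.66%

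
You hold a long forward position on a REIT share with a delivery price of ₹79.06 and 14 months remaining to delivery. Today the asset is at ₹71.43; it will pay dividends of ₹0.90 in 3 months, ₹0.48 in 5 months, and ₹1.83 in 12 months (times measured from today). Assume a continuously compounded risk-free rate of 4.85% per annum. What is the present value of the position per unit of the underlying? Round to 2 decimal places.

-₹6.38

PV(remaining dividends) I = 0.90·e^(−0.0485·3/12) + 0.48·e^(−0.0485·5/12) + 1.83·e^(−0.0485·12/12) = 3.1029
Current forward F = (S − I)·e^(rT) = (71.43 − 3.1029)·e^(0.0485·14/12) = 68.3271 × 1.058215 = 72.3048
Value (long) = (F − K)·e^(−rT) = (72.3048 − 79.06) × 0.944988 = -6.3836
Value = -₹6.38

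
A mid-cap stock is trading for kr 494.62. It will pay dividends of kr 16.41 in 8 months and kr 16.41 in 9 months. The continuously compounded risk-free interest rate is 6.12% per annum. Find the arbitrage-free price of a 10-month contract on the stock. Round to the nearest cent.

PV(dividends) I = 16.41·e^(−0.0612·8/12) + 16.41·e^(−0.0612·9/12)
I = 15.7539 + 15.6738 = 31.4277
F = (S − I)·e^(rT) = (494.62 − 31.4277) · e^(0.0612·10/12)
= 463.1923 · e^0.051000 = 463.1923 × 1.052323 = kr 487.43

kr 487.43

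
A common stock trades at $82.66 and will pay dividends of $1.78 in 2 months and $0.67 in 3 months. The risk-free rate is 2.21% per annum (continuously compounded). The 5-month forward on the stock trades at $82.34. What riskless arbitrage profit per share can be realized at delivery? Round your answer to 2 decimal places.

$1.38 per share

PV(dividends) I = 1.78·e^(−0.0221·2/12) + 0.67·e^(−0.0221·3/12) = 2.4398
Fair forward F* = (S − I)·e^(rT) = (82.66 − 2.4398)·e^0.009208 = 80.2202 × 1.009251 = 80.9623
Market $82.34 > fair 80.9623: forward overpriced → cash-and-carry (borrow at r, buy the stock and collect the dividends, short the forward).
Profit at T = |F_mkt − F*| = |82.34 − 80.9623| = $1.38 per share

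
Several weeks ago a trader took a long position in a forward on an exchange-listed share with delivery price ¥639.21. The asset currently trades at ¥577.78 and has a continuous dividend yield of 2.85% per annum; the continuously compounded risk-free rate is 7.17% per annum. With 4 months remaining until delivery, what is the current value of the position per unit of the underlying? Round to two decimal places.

-¥51.80

Current fair forward for the remaining 4 months: F = S·e^((r − q)·T), (r − q) = 0.0717 − 0.0285 = 0.0432
F = 577.78 · e^(0.0432 × 4/12) = 577.78 × 1.014504 = 586.1601
Value of long forward = (F − K)·e^(−rT) = (586.1601 − 639.21) · e^(−0.0717·4/12)
= -53.0499 × 0.976383 = -51.80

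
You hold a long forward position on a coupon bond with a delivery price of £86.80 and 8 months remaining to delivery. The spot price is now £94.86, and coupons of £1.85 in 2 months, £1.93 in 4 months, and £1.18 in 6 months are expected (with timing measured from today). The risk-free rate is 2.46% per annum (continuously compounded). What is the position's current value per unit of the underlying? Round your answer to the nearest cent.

£4.55

PV(remaining coupons) I = 1.85·e^(−0.0246·2/12) + 1.93·e^(−0.0246·4/12) + 1.18·e^(−0.0246·6/12) = 4.9222
Current forward F = (S − I)·e^(rT) = (94.86 − 4.9222)·e^(0.0246·8/12) = 89.9378 × 1.016535 = 91.4249
Value (long) = (F − K)·e^(−rT) = (91.4249 − 86.80) × 0.983734 = 4.5497
Value = £4.55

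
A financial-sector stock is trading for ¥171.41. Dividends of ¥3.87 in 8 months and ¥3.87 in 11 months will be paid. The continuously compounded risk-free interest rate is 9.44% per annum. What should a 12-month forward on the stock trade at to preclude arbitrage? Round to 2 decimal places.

¥180.49

PV(dividends) I = 3.87·e^(−0.0944·8/12) + 3.87·e^(−0.0944·11/12)
I = 3.6340 + 3.5492 = 7.1832
F = (S − I)·e^(rT) = (171.41 − 7.1832) · e^(0.0944·12/12)
= 164.2268 · e^0.094400 = 164.2268 × 1.098999 = ¥180.49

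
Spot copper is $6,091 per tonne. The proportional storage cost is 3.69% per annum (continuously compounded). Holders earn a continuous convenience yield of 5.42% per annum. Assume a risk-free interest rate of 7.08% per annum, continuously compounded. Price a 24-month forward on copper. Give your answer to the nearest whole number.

$6,779 per tonne

Net carry = r + u − y = 0.0708 + 0.0369 − 0.0542 = 0.0535
F = S·e^((r+u−y)T) = 6091 · e^(0.0535 × 24/12) = 6091 · e^0.107000
= 6091 × 1.112934 = $6,779 per tonne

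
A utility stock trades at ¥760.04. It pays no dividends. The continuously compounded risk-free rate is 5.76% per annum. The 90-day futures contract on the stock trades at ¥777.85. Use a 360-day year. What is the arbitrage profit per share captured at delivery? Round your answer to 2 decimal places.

Fair futures: F* = S·e^(carry·T), with carry = r = 0.0576
F* = 760.04 · e^(0.0576 × 90/360) = 760.04 · e^0.014400 = 760.04 × 1.014504 = ¥771.0636
Market ¥777.85 > fair ¥771.0636: forward overpriced → cash-and-carry (buy spot, short the forward).
At maturity, profit = |F_mkt − F*| = |777.85 − 771.0636| = ¥6.79 per share

¥6.79 per share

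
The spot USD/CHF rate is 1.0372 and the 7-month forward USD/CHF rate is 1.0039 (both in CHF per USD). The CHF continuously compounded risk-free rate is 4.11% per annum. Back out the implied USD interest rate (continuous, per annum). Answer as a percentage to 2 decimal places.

F = S·e^((r_CHF − r_USD)T) ⇒ r_USD = r_CHF − ln(F/S)/T
ln(1.0039/1.0372) = -0.032632; /(7/12) = -0.055941
r_USD = 0.0411 + 0.055941 = 0.097041
r_USD = 9.70%

9.70%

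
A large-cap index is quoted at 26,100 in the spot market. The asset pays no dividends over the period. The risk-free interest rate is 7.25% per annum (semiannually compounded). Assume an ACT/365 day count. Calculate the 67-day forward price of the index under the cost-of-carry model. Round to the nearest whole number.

F = S · (1+r/2)^(2T)
= 26100 × 1.013159
F = 26,443

26,443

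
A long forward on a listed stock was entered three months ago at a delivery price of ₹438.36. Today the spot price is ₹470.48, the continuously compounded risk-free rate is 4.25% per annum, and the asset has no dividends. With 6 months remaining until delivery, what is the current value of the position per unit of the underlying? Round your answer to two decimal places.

Current fair forward for the remaining 6 months: F = S·e^(r·T), r = 0.0425
F = 470.48 · e^(0.0425 × 6/12) = 470.48 × 1.021477 = 480.5845
Value of long forward = (F − K)·e^(−rT) = (480.5845 − 438.36) · e^(−0.0425·6/12)
= 42.2245 × 0.978974 = 41.34

₹41.34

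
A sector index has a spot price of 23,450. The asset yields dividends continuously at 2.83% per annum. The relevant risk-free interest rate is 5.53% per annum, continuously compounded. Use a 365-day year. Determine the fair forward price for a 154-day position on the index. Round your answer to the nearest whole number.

23,719

F = S·e^((r − q)T) = 23450 · e^((0.0553 − 0.0283) × 154/365)
= 23450 · e^0.011392 = 23450 × 1.011457
F = 23,719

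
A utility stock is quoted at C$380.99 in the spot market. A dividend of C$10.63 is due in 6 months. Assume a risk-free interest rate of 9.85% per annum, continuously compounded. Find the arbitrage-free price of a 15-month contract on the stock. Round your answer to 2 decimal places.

C$419.46

PV(dividends) I = 10.63·e^(−0.0985·6/12)
I = 10.1192
F = (S − I)·e^(rT) = (380.99 − 10.1192) · e^(0.0985·15/12)
= 370.8708 · e^0.123125 = 370.8708 × 1.131026 = C$419.46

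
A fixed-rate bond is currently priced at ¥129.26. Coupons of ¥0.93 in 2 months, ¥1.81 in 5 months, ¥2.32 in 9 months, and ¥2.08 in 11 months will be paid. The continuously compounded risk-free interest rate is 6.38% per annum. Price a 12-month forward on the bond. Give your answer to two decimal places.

¥130.47

PV(coupons) I = 0.93·e^(−0.0638·2/12) + 1.81·e^(−0.0638·5/12) + 2.32·e^(−0.0638·9/12) + 2.08·e^(−0.0638·11/12)
I = 0.9202 + 1.7625 + 2.2116 + 1.9618 = 6.8561
F = (S − I)·e^(rT) = (129.26 − 6.8561) · e^(0.0638·12/12)
= 122.4039 · e^0.063800 = 122.4039 × 1.065879 = ¥130.47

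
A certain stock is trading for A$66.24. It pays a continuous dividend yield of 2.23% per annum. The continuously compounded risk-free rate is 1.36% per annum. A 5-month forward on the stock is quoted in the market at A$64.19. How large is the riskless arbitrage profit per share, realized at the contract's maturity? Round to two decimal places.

Fair forward: F* = S·e^(carry·T), with carry = (r − q) = 0.0136 − 0.0223 = -0.0087
F* = 66.24 · e^(-0.0087 × 5/12) = 66.24 · e^-0.003625 = 66.24 × 0.996382 = A$66.0003
Market A$64.19 < fair A$66.0003: forward underpriced → reverse cash-and-carry (short spot, go long the forward).
At maturity, profit = |F_mkt − F*| = |64.19 − 66.0003| = A$1.81 per share

A$1.81 per share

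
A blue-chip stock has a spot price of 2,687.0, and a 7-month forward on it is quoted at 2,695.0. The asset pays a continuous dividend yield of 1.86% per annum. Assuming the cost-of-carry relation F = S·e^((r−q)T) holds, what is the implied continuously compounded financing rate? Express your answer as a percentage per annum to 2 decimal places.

2.37%

From F = S·e^((r−q)T): (r − q) = ln(F/S)/T
ln(2695.0/2687.0) = ln(1.002977) = 0.002973
(r − q) = 0.002973 / (7/12) = 0.005097
r = ln(F/S)/T + q = 0.005097 + 0.0186 = 0.023697
r = 2.37%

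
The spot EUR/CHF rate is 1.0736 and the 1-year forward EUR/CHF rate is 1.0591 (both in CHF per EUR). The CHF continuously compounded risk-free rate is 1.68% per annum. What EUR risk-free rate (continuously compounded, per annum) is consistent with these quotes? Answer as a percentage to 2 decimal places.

F = S·e^((r_CHF − r_EUR)T) ⇒ r_EUR = r_CHF − ln(F/S)/T
ln(1.0591/1.0736) = -0.013598; /(1) = -0.013598
r_EUR = 0.0168 + 0.013598 = 0.030398
r_EUR = 3.04%

3.04%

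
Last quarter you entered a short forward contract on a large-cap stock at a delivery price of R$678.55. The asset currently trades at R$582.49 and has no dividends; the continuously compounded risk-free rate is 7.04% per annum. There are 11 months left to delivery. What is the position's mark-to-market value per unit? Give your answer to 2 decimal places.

Current fair forward for the remaining 11 months: F = S·e^(r·T), r = 0.0704
F = 582.49 · e^(0.0704 × 11/12) = 582.49 × 1.066661 = 621.3194
Value of long forward = (F − K)·e^(−rT) = (621.3194 − 678.55) · e^(−0.0704·11/12)
= -57.2306 × 0.937505 = -53.65
Short position value = −(long value) = R$53.65

R$53.65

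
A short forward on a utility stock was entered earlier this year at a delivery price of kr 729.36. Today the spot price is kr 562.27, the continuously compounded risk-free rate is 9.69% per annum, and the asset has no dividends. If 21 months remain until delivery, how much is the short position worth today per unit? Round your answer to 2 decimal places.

kr 53.33

Current fair forward for the remaining 21 months: F = S·e^(r·T), r = 0.0969
F = 562.27 · e^(0.0969 × 21/12) = 562.27 × 1.184801 = 666.1781
Value of long forward = (F − K)·e^(−rT) = (666.1781 − 729.36) · e^(−0.0969·21/12)
= -63.1819 × 0.844023 = -53.33
Short position value = −(long value) = kr 53.33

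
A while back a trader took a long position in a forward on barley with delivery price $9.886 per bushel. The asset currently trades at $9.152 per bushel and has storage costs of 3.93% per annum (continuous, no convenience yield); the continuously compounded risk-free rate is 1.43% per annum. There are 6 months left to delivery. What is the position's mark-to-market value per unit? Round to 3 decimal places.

-$0.482 per bushel

Current fair forward for the remaining 6 months: F = S·e^((r + u)·T), (r + u) = 0.0143 + 0.0393 = 0.0536
F = 9.152 · e^(0.0536 × 6/12) = 9.152 × 1.027162 = 9.4006
Value of long forward = (F − K)·e^(−rT) = (9.4006 − 9.886) · e^(−0.0143·6/12)
= -0.4854 × 0.992876 = -0.482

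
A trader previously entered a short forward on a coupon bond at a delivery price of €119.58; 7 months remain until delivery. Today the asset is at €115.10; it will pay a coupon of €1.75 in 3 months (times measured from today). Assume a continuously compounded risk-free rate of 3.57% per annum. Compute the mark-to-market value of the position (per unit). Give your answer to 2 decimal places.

€3.75

PV(remaining coupons) I = 1.75·e^(−0.0357·3/12) = 1.7345
Current forward F = (S − I)·e^(rT) = (115.10 − 1.7345)·e^(0.0357·7/12) = 113.3655 × 1.021043 = 115.7511
Value (long) = (F − K)·e^(−rT) = (115.7511 − 119.58) × 0.979390 = -3.7500
Short position value = −(long value) = €3.75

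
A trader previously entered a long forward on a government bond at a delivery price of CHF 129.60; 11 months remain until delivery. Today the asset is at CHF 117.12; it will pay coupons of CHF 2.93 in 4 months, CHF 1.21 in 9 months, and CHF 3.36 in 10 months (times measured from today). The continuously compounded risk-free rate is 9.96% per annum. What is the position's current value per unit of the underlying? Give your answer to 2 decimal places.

PV(remaining coupons) I = 2.93·e^(−0.0996·4/12) + 1.21·e^(−0.0996·9/12) + 3.36·e^(−0.0996·10/12) = 7.0496
Current forward F = (S − I)·e^(rT) = (117.12 − 7.0496)·e^(0.0996·11/12) = 110.0704 × 1.095598 = 120.5929
Value (long) = (F − K)·e^(−rT) = (120.5929 − 129.60) × 0.912744 = -8.2212
Value = -CHF 8.22

-CHF 8.22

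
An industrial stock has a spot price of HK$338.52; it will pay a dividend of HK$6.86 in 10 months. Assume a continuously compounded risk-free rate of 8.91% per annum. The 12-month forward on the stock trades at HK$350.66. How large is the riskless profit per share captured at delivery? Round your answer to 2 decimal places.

PV(dividends) I = 6.86·e^(−0.0891·10/12) = 6.3691
Fair forward F* = (S − I)·e^(rT) = (338.52 − 6.3691)·e^0.089100 = 332.1509 × 1.093190 = 363.1040
Market HK$350.66 < fair 363.1040: forward underpriced → reverse cash-and-carry (short the stock, invest proceeds at r, pay the dividends, go long the forward).
Profit at T = |F_mkt − F*| = |350.66 − 363.1040| = HK$12.44 per share

HK$12.44 per share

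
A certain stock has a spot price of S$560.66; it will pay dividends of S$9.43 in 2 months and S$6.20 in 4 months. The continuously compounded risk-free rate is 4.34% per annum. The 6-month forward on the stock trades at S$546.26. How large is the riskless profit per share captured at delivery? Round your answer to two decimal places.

S$10.89 per share

PV(dividends) I = 9.43·e^(−0.0434·2/12) + 6.20·e^(−0.0434·4/12) = 15.4730
Fair forward F* = (S − I)·e^(rT) = (560.66 − 15.4730)·e^0.021700 = 545.1870 × 1.021937 = 557.1468
Market S$546.26 < fair 557.1468: forward underpriced → reverse cash-and-carry (short the stock, invest proceeds at r, pay the dividends, go long the forward).
Profit at T = |F_mkt − F*| = |546.26 − 557.1468| = S$10.89 per share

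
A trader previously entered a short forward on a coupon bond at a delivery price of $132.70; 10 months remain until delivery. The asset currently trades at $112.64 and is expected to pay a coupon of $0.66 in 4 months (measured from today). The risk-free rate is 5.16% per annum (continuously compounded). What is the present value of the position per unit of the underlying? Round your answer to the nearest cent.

PV(remaining coupons) I = 0.66·e^(−0.0516·4/12) = 0.6487
Current forward F = (S − I)·e^(rT) = (112.64 − 0.6487)·e^(0.0516·10/12) = 111.9913 × 1.043938 = 116.9120
Value (long) = (F − K)·e^(−rT) = (116.9120 − 132.70) × 0.957911 = -15.1235
Short position value = −(long value) = $15.12

$15.12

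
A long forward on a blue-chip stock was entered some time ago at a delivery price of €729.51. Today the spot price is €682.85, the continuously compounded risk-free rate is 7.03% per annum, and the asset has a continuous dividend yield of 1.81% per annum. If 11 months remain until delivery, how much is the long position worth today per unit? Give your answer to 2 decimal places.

-€12.37

Current fair forward for the remaining 11 months: F = S·e^((r − q)·T), (r − q) = 0.0703 − 0.0181 = 0.0522
F = 682.85 · e^(0.0522 × 11/12) = 682.85 × 1.049013 = 716.3185
Value of long forward = (F − K)·e^(−rT) = (716.3185 − 729.51) · e^(−0.0703·11/12)
= -13.1915 × 0.937591 = -12.37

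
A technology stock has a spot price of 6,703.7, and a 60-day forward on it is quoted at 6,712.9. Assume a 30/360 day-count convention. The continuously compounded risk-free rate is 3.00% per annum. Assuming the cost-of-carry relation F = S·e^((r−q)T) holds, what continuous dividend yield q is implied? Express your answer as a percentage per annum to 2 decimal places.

From F = S·e^((r−q)T): (r − q) = ln(F/S)/T
ln(6712.9/6703.7) = ln(1.001372) = 0.001371
(r − q) = 0.001371 / (60/360) = 0.008226
q = r − ln(F/S)/T = 0.0300 − 0.008226 = 0.021774
q = 2.18%

2.18%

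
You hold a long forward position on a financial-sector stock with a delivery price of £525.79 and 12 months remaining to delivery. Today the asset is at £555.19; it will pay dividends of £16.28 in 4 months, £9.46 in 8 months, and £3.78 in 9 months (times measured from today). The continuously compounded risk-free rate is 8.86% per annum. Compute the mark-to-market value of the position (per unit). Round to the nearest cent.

PV(remaining dividends) I = 16.28·e^(−0.0886·4/12) + 9.46·e^(−0.0886·8/12) + 3.78·e^(−0.0886·9/12) = 28.2606
Current forward F = (S − I)·e^(rT) = (555.19 − 28.2606)·e^(0.0886·12/12) = 526.9294 × 1.092644 = 575.7462
Value (long) = (F − K)·e^(−rT) = (575.7462 − 525.79) × 0.915212 = 45.7205
Value = £45.72

£45.72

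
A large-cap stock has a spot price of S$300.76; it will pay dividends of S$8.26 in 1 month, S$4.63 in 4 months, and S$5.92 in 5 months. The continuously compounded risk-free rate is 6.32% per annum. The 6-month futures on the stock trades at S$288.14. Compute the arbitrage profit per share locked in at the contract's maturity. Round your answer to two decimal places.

PV(dividends) I = 8.26·e^(−0.0632·1/12) + 4.63·e^(−0.0632·4/12) + 5.92·e^(−0.0632·5/12) = 18.5162
Fair futures F* = (S − I)·e^(rT) = (300.76 − 18.5162)·e^0.031600 = 282.2438 × 1.032105 = 291.3052
Market S$288.14 < fair 291.3052: forward underpriced → reverse cash-and-carry (short the stock, invest proceeds at r, pay the dividends, go long the forward).
Profit at T = |F_mkt − F*| = |288.14 − 291.3052| = S$3.17 per share

S$3.17 per share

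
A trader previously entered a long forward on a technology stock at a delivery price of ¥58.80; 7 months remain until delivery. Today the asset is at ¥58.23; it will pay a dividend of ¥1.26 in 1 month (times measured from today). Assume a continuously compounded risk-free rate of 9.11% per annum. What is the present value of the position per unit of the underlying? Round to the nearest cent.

PV(remaining dividends) I = 1.26·e^(−0.0911·1/12) = 1.2505
Current forward F = (S − I)·e^(rT) = (58.23 − 1.2505)·e^(0.0911·7/12) = 56.9795 × 1.054579 = 60.0894
Value (long) = (F − K)·e^(−rT) = (60.0894 − 58.80) × 0.948246 = 1.2227
Value = ¥1.22

¥1.22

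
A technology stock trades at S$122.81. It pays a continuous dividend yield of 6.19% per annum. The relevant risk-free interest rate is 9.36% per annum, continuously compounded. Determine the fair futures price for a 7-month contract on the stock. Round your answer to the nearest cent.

F = S·e^((r − q)T) = 122.81 · e^((0.0936 − 0.0619) × 7/12)
= 122.81 · e^0.018492 = 122.81 × 1.018664
F = S$125.10

S$125.10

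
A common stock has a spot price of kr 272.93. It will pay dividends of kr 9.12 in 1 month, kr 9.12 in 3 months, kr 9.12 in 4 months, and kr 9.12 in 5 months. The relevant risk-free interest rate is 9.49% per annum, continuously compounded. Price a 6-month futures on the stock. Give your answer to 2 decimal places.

PV(dividends) I = 9.12·e^(−0.0949·1/12) + 9.12·e^(−0.0949·3/12) + 9.12·e^(−0.0949·4/12) + 9.12·e^(−0.0949·5/12)
I = 9.0482 + 8.9062 + 8.8360 + 8.7664 = 35.5568
F = (S − I)·e^(rT) = (272.93 − 35.5568) · e^(0.0949·6/12)
= 237.3732 · e^0.047450 = 237.3732 × 1.048594 = kr 248.91

kr 248.91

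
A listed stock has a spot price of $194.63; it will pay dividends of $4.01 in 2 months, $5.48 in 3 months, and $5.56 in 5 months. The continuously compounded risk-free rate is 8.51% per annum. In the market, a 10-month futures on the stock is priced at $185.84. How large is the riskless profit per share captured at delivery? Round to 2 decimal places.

$7.33 per share

PV(dividends) I = 4.01·e^(−0.0851·2/12) + 5.48·e^(−0.0851·3/12) + 5.56·e^(−0.0851·5/12) = 14.6845
Fair futures F* = (S − I)·e^(rT) = (194.63 − 14.6845)·e^0.070917 = 179.9455 × 1.073492 = 193.1701
Market $185.84 < fair 193.1701: forward underpriced → reverse cash-and-carry (short the stock, invest proceeds at r, pay the dividends, go long the forward).
Profit at T = |F_mkt − F*| = |185.84 − 193.1701| = $7.33 per share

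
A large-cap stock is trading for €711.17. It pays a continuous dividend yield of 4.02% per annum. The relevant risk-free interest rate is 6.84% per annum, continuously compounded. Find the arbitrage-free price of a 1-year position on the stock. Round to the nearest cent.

F = S·e^((r − q)T) = 711.17 · e^((0.0684 − 0.0402) × 1)
= 711.17 · e^0.028200 = 711.17 × 1.028601
F = €731.51

€731.51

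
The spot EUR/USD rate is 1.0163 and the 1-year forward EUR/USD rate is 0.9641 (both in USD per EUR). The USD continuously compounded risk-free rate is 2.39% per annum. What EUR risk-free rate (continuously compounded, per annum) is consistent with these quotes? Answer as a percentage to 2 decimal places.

F = S·e^((r_USD − r_EUR)T) ⇒ r_EUR = r_USD − ln(F/S)/T
ln(0.9641/1.0163) = -0.052729; /(1) = -0.052729
r_EUR = 0.0239 + 0.052729 = 0.076629
r_EUR = 7.66%

7.66%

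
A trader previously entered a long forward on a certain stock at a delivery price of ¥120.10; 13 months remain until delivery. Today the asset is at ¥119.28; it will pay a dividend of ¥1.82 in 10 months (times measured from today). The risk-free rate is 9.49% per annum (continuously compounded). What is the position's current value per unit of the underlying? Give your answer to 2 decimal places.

PV(remaining dividends) I = 1.82·e^(−0.0949·10/12) = 1.6816
Current forward F = (S − I)·e^(rT) = (119.28 − 1.6816)·e^(0.0949·13/12) = 117.5984 × 1.108279 = 130.3318
Value (long) = (F − K)·e^(−rT) = (130.3318 − 120.10) × 0.902300 = 9.2322
Value = ¥9.23

¥9.23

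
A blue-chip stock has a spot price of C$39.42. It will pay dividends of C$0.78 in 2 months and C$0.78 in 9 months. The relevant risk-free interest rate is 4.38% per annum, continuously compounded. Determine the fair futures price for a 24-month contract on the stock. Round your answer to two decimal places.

C$41.36

PV(dividends) I = 0.78·e^(−0.0438·2/12) + 0.78·e^(−0.0438·9/12)
I = 0.7743 + 0.7548 = 1.5291
F = (S − I)·e^(rT) = (39.42 − 1.5291) · e^(0.0438·24/12)
= 37.8909 · e^0.087600 = 37.8909 × 1.091551 = C$41.36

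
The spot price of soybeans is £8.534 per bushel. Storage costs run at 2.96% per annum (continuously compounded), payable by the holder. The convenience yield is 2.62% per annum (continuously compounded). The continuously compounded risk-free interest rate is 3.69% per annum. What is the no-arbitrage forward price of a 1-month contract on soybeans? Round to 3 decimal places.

£8.563 per bushel

Net carry = r + u − y = 0.0369 + 0.0296 − 0.0262 = 0.0403
F = S·e^((r+u−y)T) = 8.534 · e^(0.0403 × 1/12) = 8.534 · e^0.003358
= 8.534 × 1.003364 = £8.563 per bushel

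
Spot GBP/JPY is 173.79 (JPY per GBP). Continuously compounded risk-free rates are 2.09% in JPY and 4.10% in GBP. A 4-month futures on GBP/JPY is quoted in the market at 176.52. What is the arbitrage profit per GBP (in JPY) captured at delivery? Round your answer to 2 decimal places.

Fair futures: F* = S·e^(carry·T), with carry = (r_JPY − r_GBP) = 0.0209 − 0.0410 = -0.0201
F* = 173.79 · e^(-0.0201 × 4/12) = 173.79 · e^-0.006700 = 173.79 × 0.993322 = 172.6294
Market 176.52 > fair 172.6294: forward overpriced → cash-and-carry (buy spot, short the forward).
At maturity, profit = |F_mkt − F*| = |176.52 − 172.6294| = 3.89 per GBP (in JPY)

3.89 per GBP (in JPY)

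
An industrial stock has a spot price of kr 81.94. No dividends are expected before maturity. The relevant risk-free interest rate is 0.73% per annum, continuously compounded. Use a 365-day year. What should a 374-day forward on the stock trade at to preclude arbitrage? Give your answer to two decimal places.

F = S·e^(rT) = 81.94 · e^(0.0073 × 374/365)
= 81.94 · e^0.007480 = 81.94 × 1.007508
F = kr 82.56

kr 82.56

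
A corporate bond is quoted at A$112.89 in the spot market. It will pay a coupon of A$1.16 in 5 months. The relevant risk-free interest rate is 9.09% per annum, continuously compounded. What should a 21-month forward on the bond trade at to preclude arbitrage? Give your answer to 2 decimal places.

A$131.05

PV(coupons) I = 1.16·e^(−0.0909·5/12)
I = 1.1169
F = (S − I)·e^(rT) = (112.89 − 1.1169) · e^(0.0909·21/12)
= 111.7731 · e^0.159075 = 111.7731 × 1.172426 = A$131.05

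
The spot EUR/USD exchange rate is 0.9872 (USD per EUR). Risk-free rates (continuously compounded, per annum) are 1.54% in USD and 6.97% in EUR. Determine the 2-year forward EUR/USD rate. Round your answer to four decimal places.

F = S·e^((r_USD − r_EUR)T) = 0.9872 · e^((0.0154 − 0.0697) × 2)
= 0.9872 · e^-0.108600 = 0.9872 × 0.897089
F = 0.8856 USD per EUR

0.8856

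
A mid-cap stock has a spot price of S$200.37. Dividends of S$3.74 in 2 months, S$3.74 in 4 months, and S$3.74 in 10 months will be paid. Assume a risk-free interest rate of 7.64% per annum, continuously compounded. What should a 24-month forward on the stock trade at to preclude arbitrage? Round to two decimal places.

S$220.81

PV(dividends) I = 3.74·e^(−0.0764·2/12) + 3.74·e^(−0.0764·4/12) + 3.74·e^(−0.0764·10/12)
I = 3.6927 + 3.6460 + 3.5093 = 10.8480
F = (S − I)·e^(rT) = (200.37 − 10.8480) · e^(0.0764·24/12)
= 189.5220 · e^0.152800 = 189.5220 × 1.165092 = S$220.81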